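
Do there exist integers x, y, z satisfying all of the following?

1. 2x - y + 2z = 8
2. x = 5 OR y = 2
Yes

Take x = 5, y = 0, z = -1. Substituting into each constraint:
  (1) 2(5) + 0 + 2(-1) = 8 ✓
  (2) x = 5, target 5 ✓ (first branch holds)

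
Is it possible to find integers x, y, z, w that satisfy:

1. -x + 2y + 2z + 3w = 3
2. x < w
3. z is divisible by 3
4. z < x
Yes

Take x = 1, y = -1, z = 0, w = 2. Substituting into each constraint:
  (1) (-1) + 2(-1) + 2(0) + 3(2) = 3 ✓
  (2) 1 < 2 ✓
  (3) 0 = 3 × 0, remainder 0 ✓
  (4) 0 < 1 ✓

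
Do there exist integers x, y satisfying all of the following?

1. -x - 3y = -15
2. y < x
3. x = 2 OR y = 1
Yes

Take x = 12, y = 1. Substituting into each constraint:
  (1) (-12) - 3(1) = -15 ✓
  (2) 1 < 12 ✓
  (3) y = 1, target 1 ✓ (second branch holds)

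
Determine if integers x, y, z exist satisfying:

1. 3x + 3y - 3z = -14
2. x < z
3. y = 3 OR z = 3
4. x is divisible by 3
No

Even the single constraint (3x + 3y - 3z = -14) is infeasible over the integers.

  - 3x + 3y - 3z = -14: every term on the left is divisible by 3, so the LHS ≡ 0 (mod 3), but the RHS -14 is not — no integer solution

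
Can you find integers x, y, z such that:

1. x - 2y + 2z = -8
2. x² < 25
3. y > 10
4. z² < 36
Yes

Take x = 4, y = 11, z = 5. Substituting into each constraint:
  (1) 4 - 2(11) + 2(5) = -8 ✓
  (2) x² = (4)² = 16, and 16 < 25 ✓
  (3) 11 > 10 ✓
  (4) z² = (5)² = 25, and 25 < 36 ✓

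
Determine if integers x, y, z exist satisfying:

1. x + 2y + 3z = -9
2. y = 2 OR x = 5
Yes

Take x = -13, y = 2, z = 0. Substituting into each constraint:
  (1) (-13) + 2(2) + 3(0) = -9 ✓
  (2) y = 2, target 2 ✓ (first branch holds)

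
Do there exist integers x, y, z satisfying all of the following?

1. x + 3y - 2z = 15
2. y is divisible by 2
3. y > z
Yes

Take x = 13, y = 0, z = -1. Substituting into each constraint:
  (1) 13 + 3(0) - 2(-1) = 15 ✓
  (2) 0 = 2 × 0, remainder 0 ✓
  (3) 0 > -1 ✓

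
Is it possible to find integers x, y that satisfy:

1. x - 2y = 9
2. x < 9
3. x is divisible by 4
No

A contradictory subset is {x - 2y = 9, x is divisible by 4}. No integer assignment can satisfy these jointly:

  - x - 2y = 9: is a linear equation tying the variables together
  - x is divisible by 4: restricts x to multiples of 4

Modular obstruction: writing x = 4x', every remaining term of the linear equation is divisible by 2, so the left side is ≡ 0 (mod 2); but the right side 9 ≡ 1 (mod 2). No integers can satisfy it.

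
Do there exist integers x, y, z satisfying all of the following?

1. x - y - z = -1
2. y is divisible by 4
Yes

Take x = 0, y = 0, z = 1. Substituting into each constraint:
  (1) 0 + 0 + (-1) = -1 ✓
  (2) 0 = 4 × 0, remainder 0 ✓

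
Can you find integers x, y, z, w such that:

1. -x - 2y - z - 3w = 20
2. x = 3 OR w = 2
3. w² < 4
Yes

Take x = 3, y = -13, z = 0, w = 1. Substituting into each constraint:
  (1) (-3) - 2(-13) + 0 - 3(1) = 20 ✓
  (2) x = 3, target 3 ✓ (first branch holds)
  (3) w² = (1)² = 1, and 1 < 4 ✓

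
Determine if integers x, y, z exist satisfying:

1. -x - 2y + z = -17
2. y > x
Yes

Take x = -1, y = 0, z = -18. Substituting into each constraint:
  (1) 1 - 2(0) + (-18) = -17 ✓
  (2) 0 > -1 ✓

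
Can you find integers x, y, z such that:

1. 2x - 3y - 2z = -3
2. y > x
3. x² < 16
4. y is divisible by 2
No

A contradictory subset is {2x - 3y - 2z = -3, y is divisible by 2}. No integer assignment can satisfy these jointly:

  - 2x - 3y - 2z = -3: is a linear equation tying the variables together
  - y is divisible by 2: restricts y to multiples of 2

Modular obstruction: writing y = 2y', every remaining term of the linear equation is divisible by 2, so the left side is ≡ 0 (mod 2); but the right side -3 ≡ 1 (mod 2). No integers can satisfy it.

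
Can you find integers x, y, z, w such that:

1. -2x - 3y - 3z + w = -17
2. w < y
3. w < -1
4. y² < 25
Yes

Take x = 6, y = 1, z = 0, w = -2. Substituting into each constraint:
  (1) -2(6) - 3(1) - 3(0) + (-2) = -17 ✓
  (2) -2 < 1 ✓
  (3) -2 < -1 ✓
  (4) y² = (1)² = 1, and 1 < 25 ✓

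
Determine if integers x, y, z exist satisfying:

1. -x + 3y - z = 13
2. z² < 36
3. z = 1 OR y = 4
Yes

Take x = -1, y = 4, z = 0. Substituting into each constraint:
  (1) 1 + 3(4) + 0 = 13 ✓
  (2) z² = (0)² = 0, and 0 < 36 ✓
  (3) y = 4, target 4 ✓ (second branch holds)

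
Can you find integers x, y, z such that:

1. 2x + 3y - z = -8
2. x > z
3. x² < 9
Yes

Take x = 0, y = -3, z = -1. Substituting into each constraint:
  (1) 2(0) + 3(-3) + 1 = -8 ✓
  (2) 0 > -1 ✓
  (3) x² = (0)² = 0, and 0 < 9 ✓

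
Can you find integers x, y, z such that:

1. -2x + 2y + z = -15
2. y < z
Yes

Take x = 8, y = 0, z = 1. Substituting into each constraint:
  (1) -2(8) + 2(0) + 1 = -15 ✓
  (2) 0 < 1 ✓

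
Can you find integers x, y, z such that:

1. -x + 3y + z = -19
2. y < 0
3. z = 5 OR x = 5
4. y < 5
Yes

Take x = 0, y = -8, z = 5. Substituting into each constraint:
  (1) 0 + 3(-8) + 5 = -19 ✓
  (2) -8 < 0 ✓
  (3) z = 5, target 5 ✓ (first branch holds)
  (4) -8 < 5 ✓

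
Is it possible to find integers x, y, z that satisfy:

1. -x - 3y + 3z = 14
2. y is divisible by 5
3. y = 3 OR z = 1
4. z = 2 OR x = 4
Yes

Take x = 4, y = -5, z = 1. Substituting into each constraint:
  (1) (-4) - 3(-5) + 3(1) = 14 ✓
  (2) -5 = 5 × -1, remainder 0 ✓
  (3) z = 1, target 1 ✓ (second branch holds)
  (4) x = 4, target 4 ✓ (second branch holds)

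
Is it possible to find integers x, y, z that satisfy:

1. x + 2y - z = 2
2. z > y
Yes

Take x = 3, y = 0, z = 1. Substituting into each constraint:
  (1) 3 + 2(0) + (-1) = 2 ✓
  (2) 1 > 0 ✓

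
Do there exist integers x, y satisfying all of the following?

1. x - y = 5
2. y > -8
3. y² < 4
Yes

Take x = 5, y = 0. Substituting into each constraint:
  (1) 5 + 0 = 5 ✓
  (2) 0 > -8 ✓
  (3) y² = (0)² = 0, and 0 < 4 ✓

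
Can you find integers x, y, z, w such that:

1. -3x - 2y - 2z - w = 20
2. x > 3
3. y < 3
Yes

Take x = 4, y = 0, z = -16, w = 0. Substituting into each constraint:
  (1) -3(4) - 2(0) - 2(-16) + 0 = 20 ✓
  (2) 4 > 3 ✓
  (3) 0 < 3 ✓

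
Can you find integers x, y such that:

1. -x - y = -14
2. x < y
Yes

Take x = 0, y = 14. Substituting into each constraint:
  (1) 0 + (-14) = -14 ✓
  (2) 0 < 14 ✓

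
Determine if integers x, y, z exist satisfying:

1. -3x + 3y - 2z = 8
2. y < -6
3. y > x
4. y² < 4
No

A contradictory subset is {y < -6, y² < 4}. No integer assignment can satisfy these jointly:

  - y < -6: bounds one variable relative to a constant
  - y² < 4: restricts y to |y| ≤ 1

Direct contradiction: the bounds on y require y ≥ -1 and y ≤ -7 simultaneously, which is empty.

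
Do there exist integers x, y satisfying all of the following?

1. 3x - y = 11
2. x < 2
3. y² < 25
No

The full constraint system is jointly infeasible over the integers. Each constraint and what it forces:

  - 3x - y = 11: is a linear equation tying the variables together
  - x < 2: bounds one variable relative to a constant
  - y² < 25: restricts y to |y| ≤ 4

Range argument: with x ∈ [−∞, 1], y ∈ [-4, 4], the left side of the equation is at most 7, but the right side is 11 > 7. No integer solution exists.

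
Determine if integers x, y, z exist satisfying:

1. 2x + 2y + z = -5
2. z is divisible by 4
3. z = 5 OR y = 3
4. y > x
No

A contradictory subset is {2x + 2y + z = -5, z is divisible by 4, z = 5 OR y = 3}. No integer assignment can satisfy these jointly:

  - 2x + 2y + z = -5: is a linear equation tying the variables together
  - z is divisible by 4: restricts z to multiples of 4
  - z = 5 OR y = 3: forces a choice: either z = 5 or y = 3

Modular obstruction: writing z = 4z', every remaining term of the linear equation is divisible by 2, so the left side is ≡ 0 (mod 2); but the right side -5 ≡ 1 (mod 2). No integers can satisfy it.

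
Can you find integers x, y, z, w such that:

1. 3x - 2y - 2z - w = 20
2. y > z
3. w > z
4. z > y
No

A contradictory subset is {y > z, z > y}. No integer assignment can satisfy these jointly:

  - y > z: bounds one variable relative to another variable
  - z > y: bounds one variable relative to another variable

Direct contradiction: y > z and z > y cannot both hold.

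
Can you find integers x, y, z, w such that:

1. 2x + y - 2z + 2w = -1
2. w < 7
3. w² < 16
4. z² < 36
Yes

Take x = 0, y = 1, z = 0, w = -1. Substituting into each constraint:
  (1) 2(0) + 1 - 2(0) + 2(-1) = -1 ✓
  (2) -1 < 7 ✓
  (3) w² = (-1)² = 1, and 1 < 16 ✓
  (4) z² = (0)² = 0, and 0 < 36 ✓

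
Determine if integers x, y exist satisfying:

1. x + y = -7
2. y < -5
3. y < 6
Yes

Take x = 0, y = -7. Substituting into each constraint:
  (1) 0 + (-7) = -7 ✓
  (2) -7 < -5 ✓
  (3) -7 < 6 ✓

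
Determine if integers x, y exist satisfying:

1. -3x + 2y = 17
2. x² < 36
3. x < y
Yes

Take x = -1, y = 7. Substituting into each constraint:
  (1) -3(-1) + 2(7) = 17 ✓
  (2) x² = (-1)² = 1, and 1 < 36 ✓
  (3) -1 < 7 ✓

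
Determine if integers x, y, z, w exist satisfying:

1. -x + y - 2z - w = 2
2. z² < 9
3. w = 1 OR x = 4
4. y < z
Yes

Take x = -4, y = -1, z = 0, w = 1. Substituting into each constraint:
  (1) 4 + (-1) - 2(0) + (-1) = 2 ✓
  (2) z² = (0)² = 0, and 0 < 9 ✓
  (3) w = 1, target 1 ✓ (first branch holds)
  (4) -1 < 0 ✓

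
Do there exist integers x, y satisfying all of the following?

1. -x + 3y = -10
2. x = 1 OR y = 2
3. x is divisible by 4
Yes

Take x = 16, y = 2. Substituting into each constraint:
  (1) (-16) + 3(2) = -10 ✓
  (2) y = 2, target 2 ✓ (second branch holds)
  (3) 16 = 4 × 4, remainder 0 ✓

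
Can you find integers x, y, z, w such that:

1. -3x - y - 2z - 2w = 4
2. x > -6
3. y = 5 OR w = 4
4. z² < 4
Yes

Take x = 0, y = -12, z = 0, w = 4. Substituting into each constraint:
  (1) -3(0) + 12 - 2(0) - 2(4) = 4 ✓
  (2) 0 > -6 ✓
  (3) w = 4, target 4 ✓ (second branch holds)
  (4) z² = (0)² = 0, and 0 < 4 ✓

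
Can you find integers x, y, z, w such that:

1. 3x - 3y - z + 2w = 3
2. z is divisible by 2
Yes

Take x = 0, y = 1, z = 0, w = 3. Substituting into each constraint:
  (1) 3(0) - 3(1) + 0 + 2(3) = 3 ✓
  (2) 0 = 2 × 0, remainder 0 ✓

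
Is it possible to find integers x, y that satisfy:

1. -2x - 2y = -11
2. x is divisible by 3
No

Even the single constraint (-2x - 2y = -11) is infeasible over the integers.

  - -2x - 2y = -11: every term on the left is divisible by 2, so the LHS ≡ 0 (mod 2), but the RHS -11 is not — no integer solution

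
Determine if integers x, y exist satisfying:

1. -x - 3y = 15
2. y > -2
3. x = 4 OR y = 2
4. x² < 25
No

The full constraint system is jointly infeasible over the integers. Each constraint and what it forces:

  - -x - 3y = 15: is a linear equation tying the variables together
  - y > -2: bounds one variable relative to a constant
  - x = 4 OR y = 2: forces a choice: either x = 4 or y = 2
  - x² < 25: restricts x to |x| ≤ 4

Split on the disjunction (x = 4 OR y = 2):
  • If x = 4: with x = 4, every remaining term of the linear equation is divisible by 3, so the left side is ≡ 0 (mod 3); but the right side 19 ≡ 1 (mod 3). No integers can satisfy it.
  • If y = 2: the equation forces x = -21, but x² < 25 requires |x| ≤ 4.
Both branches are infeasible, so the system has no integer solution.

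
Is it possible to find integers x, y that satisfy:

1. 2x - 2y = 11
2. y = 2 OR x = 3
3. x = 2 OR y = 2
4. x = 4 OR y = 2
No

Even the single constraint (2x - 2y = 11) is infeasible over the integers.

  - 2x - 2y = 11: every term on the left is divisible by 2, so the LHS ≡ 0 (mod 2), but the RHS 11 is not — no integer solution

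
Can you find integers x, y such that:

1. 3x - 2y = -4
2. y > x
Yes

Take x = -2, y = -1. Substituting into each constraint:
  (1) 3(-2) - 2(-1) = -4 ✓
  (2) -1 > -2 ✓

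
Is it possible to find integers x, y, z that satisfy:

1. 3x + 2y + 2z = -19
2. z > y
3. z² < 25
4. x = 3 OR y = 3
Yes

Take x = -11, y = 3, z = 4. Substituting into each constraint:
  (1) 3(-11) + 2(3) + 2(4) = -19 ✓
  (2) 4 > 3 ✓
  (3) z² = (4)² = 16, and 16 < 25 ✓
  (4) y = 3, target 3 ✓ (second branch holds)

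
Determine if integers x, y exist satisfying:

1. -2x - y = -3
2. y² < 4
Yes

Take x = 1, y = 1. Substituting into each constraint:
  (1) -2(1) + (-1) = -3 ✓
  (2) y² = (1)² = 1, and 1 < 4 ✓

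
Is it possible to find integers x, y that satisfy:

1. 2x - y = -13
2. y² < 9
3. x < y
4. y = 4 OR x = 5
No

A contradictory subset is {2x - y = -13, y² < 9, y = 4 OR x = 5}. No integer assignment can satisfy these jointly:

  - 2x - y = -13: is a linear equation tying the variables together
  - y² < 9: restricts y to |y| ≤ 2
  - y = 4 OR x = 5: forces a choice: either y = 4 or x = 5

Split on the disjunction (y = 4 OR x = 5):
  • If y = 4: this contradicts y² < 9, which requires |y| ≤ 2.
  • If x = 5: the equation forces y = 23, but y² < 9 requires |y| ≤ 2.
Both branches are infeasible, so the system has no integer solution.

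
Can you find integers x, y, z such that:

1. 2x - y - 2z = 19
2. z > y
Yes

Take x = 12, y = 1, z = 2. Substituting into each constraint:
  (1) 2(12) + (-1) - 2(2) = 19 ✓
  (2) 2 > 1 ✓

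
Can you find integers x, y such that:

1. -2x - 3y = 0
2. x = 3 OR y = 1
Yes

Take x = 3, y = -2. Substituting into each constraint:
  (1) -2(3) - 3(-2) = 0 ✓
  (2) x = 3, target 3 ✓ (first branch holds)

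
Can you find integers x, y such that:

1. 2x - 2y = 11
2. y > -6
No

Even the single constraint (2x - 2y = 11) is infeasible over the integers.

  - 2x - 2y = 11: every term on the left is divisible by 2, so the LHS ≡ 0 (mod 2), but the RHS 11 is not — no integer solution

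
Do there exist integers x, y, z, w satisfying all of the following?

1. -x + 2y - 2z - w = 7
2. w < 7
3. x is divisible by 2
Yes

Take x = 0, y = 4, z = 0, w = 1. Substituting into each constraint:
  (1) 0 + 2(4) - 2(0) + (-1) = 7 ✓
  (2) 1 < 7 ✓
  (3) 0 = 2 × 0, remainder 0 ✓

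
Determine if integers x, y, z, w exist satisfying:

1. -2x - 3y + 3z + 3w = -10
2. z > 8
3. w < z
Yes

Take x = 2, y = 11, z = 9, w = 0. Substituting into each constraint:
  (1) -2(2) - 3(11) + 3(9) + 3(0) = -10 ✓
  (2) 9 > 8 ✓
  (3) 0 < 9 ✓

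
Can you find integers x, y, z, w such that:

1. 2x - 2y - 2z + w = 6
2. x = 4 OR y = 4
Yes

Take x = 4, y = 1, z = 0, w = 0. Substituting into each constraint:
  (1) 2(4) - 2(1) - 2(0) + 0 = 6 ✓
  (2) x = 4, target 4 ✓ (first branch holds)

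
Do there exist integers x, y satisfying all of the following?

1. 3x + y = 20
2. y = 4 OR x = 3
Yes

Take x = 3, y = 11. Substituting into each constraint:
  (1) 3(3) + 11 = 20 ✓
  (2) x = 3, target 3 ✓ (second branch holds)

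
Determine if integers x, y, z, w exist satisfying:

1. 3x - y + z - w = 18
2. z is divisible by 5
Yes

Take x = 6, y = 0, z = 0, w = 0. Substituting into each constraint:
  (1) 3(6) + 0 + 0 + 0 = 18 ✓
  (2) 0 = 5 × 0, remainder 0 ✓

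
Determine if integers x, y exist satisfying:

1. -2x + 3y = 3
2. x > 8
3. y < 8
Yes

Take x = 9, y = 7. Substituting into each constraint:
  (1) -2(9) + 3(7) = 3 ✓
  (2) 9 > 8 ✓
  (3) 7 < 8 ✓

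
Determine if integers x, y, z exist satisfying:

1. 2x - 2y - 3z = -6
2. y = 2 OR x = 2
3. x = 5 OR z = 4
Yes

Take x = 2, y = -1, z = 4. Substituting into each constraint:
  (1) 2(2) - 2(-1) - 3(4) = -6 ✓
  (2) x = 2, target 2 ✓ (second branch holds)
  (3) z = 4, target 4 ✓ (second branch holds)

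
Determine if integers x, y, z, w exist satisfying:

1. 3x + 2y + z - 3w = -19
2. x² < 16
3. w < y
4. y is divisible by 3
Yes

Take x = 0, y = 0, z = -22, w = -1. Substituting into each constraint:
  (1) 3(0) + 2(0) + (-22) - 3(-1) = -19 ✓
  (2) x² = (0)² = 0, and 0 < 16 ✓
  (3) -1 < 0 ✓
  (4) 0 = 3 × 0, remainder 0 ✓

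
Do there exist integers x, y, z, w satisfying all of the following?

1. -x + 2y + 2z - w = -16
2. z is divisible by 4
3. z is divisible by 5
Yes

Take x = 16, y = 0, z = 0, w = 0. Substituting into each constraint:
  (1) (-16) + 2(0) + 2(0) + 0 = -16 ✓
  (2) 0 = 4 × 0, remainder 0 ✓
  (3) 0 = 5 × 0, remainder 0 ✓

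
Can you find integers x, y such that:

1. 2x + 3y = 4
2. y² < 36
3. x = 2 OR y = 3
Yes

Take x = 2, y = 0. Substituting into each constraint:
  (1) 2(2) + 3(0) = 4 ✓
  (2) y² = (0)² = 0, and 0 < 36 ✓
  (3) x = 2, target 2 ✓ (first branch holds)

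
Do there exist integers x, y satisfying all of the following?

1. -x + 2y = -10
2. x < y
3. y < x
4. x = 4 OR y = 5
No

A contradictory subset is {x < y, y < x}. No integer assignment can satisfy these jointly:

  - x < y: bounds one variable relative to another variable
  - y < x: bounds one variable relative to another variable

Direct contradiction: y > x and x > y cannot both hold.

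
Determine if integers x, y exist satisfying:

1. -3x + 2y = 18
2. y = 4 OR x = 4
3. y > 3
Yes

Take x = 4, y = 15. Substituting into each constraint:
  (1) -3(4) + 2(15) = 18 ✓
  (2) x = 4, target 4 ✓ (second branch holds)
  (3) 15 > 3 ✓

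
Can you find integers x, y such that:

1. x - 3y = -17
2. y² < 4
Yes

Take x = -17, y = 0. Substituting into each constraint:
  (1) (-17) - 3(0) = -17 ✓
  (2) y² = (0)² = 0, and 0 < 4 ✓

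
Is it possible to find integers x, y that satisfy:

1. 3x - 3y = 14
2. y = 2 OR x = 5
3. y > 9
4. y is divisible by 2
No

Even the single constraint (3x - 3y = 14) is infeasible over the integers.

  - 3x - 3y = 14: every term on the left is divisible by 3, so the LHS ≡ 0 (mod 3), but the RHS 14 is not — no integer solution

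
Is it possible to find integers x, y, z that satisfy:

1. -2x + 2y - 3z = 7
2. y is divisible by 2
Yes

Take x = -5, y = 0, z = 1. Substituting into each constraint:
  (1) -2(-5) + 2(0) - 3(1) = 7 ✓
  (2) 0 = 2 × 0, remainder 0 ✓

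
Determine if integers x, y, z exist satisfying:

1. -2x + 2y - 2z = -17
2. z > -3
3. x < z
No

Even the single constraint (-2x + 2y - 2z = -17) is infeasible over the integers.

  - -2x + 2y - 2z = -17: every term on the left is divisible by 2, so the LHS ≡ 0 (mod 2), but the RHS -17 is not — no integer solution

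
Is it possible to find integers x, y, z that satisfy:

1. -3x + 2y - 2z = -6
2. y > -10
Yes

Take x = 2, y = 0, z = 0. Substituting into each constraint:
  (1) -3(2) + 2(0) - 2(0) = -6 ✓
  (2) 0 > -10 ✓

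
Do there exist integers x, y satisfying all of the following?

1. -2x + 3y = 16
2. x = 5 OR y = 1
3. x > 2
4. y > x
No

A contradictory subset is {-2x + 3y = 16, x = 5 OR y = 1, x > 2}. No integer assignment can satisfy these jointly:

  - -2x + 3y = 16: is a linear equation tying the variables together
  - x = 5 OR y = 1: forces a choice: either x = 5 or y = 1
  - x > 2: bounds one variable relative to a constant

Split on the disjunction (x = 5 OR y = 1):
  • If x = 5: with x = 5, every remaining term of the linear equation is divisible by 3, so the left side is ≡ 0 (mod 3); but the right side 26 ≡ 2 (mod 3). No integers can satisfy it.
  • If y = 1: with y = 1, every remaining term of the linear equation is divisible by 2, so the left side is ≡ 0 (mod 2); but the right side 13 ≡ 1 (mod 2). No integers can satisfy it.
Both branches are infeasible, so the system has no integer solution.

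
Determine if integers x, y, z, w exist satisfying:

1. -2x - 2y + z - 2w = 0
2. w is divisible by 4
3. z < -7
Yes

Take x = 0, y = -4, z = -8, w = 0. Substituting into each constraint:
  (1) -2(0) - 2(-4) + (-8) - 2(0) = 0 ✓
  (2) 0 = 4 × 0, remainder 0 ✓
  (3) -8 < -7 ✓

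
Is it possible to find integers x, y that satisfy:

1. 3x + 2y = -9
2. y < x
Yes

Take x = 1, y = -6. Substituting into each constraint:
  (1) 3(1) + 2(-6) = -9 ✓
  (2) -6 < 1 ✓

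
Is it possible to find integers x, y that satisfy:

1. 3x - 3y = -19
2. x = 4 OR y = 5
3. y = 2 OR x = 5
No

Even the single constraint (3x - 3y = -19) is infeasible over the integers.

  - 3x - 3y = -19: every term on the left is divisible by 3, so the LHS ≡ 0 (mod 3), but the RHS -19 is not — no integer solution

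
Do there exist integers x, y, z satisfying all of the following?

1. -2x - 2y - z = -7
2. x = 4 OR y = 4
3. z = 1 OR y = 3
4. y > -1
Yes

Take x = 4, y = 3, z = -7. Substituting into each constraint:
  (1) -2(4) - 2(3) + 7 = -7 ✓
  (2) x = 4, target 4 ✓ (first branch holds)
  (3) y = 3, target 3 ✓ (second branch holds)
  (4) 3 > -1 ✓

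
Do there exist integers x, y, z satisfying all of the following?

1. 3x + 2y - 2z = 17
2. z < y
Yes

Take x = 5, y = 0, z = -1. Substituting into each constraint:
  (1) 3(5) + 2(0) - 2(-1) = 17 ✓
  (2) -1 < 0 ✓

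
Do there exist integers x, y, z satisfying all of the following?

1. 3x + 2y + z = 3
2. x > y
Yes

Take x = 1, y = 0, z = 0. Substituting into each constraint:
  (1) 3(1) + 2(0) + 0 = 3 ✓
  (2) 1 > 0 ✓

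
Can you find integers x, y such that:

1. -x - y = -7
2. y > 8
Yes

Take x = -2, y = 9. Substituting into each constraint:
  (1) 2 + (-9) = -7 ✓
  (2) 9 > 8 ✓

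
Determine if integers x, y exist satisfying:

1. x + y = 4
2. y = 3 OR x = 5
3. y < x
Yes

Take x = 5, y = -1. Substituting into each constraint:
  (1) 5 + (-1) = 4 ✓
  (2) x = 5, target 5 ✓ (second branch holds)
  (3) -1 < 5 ✓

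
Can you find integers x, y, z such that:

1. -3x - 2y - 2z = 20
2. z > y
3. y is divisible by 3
Yes

Take x = -8, y = 0, z = 2. Substituting into each constraint:
  (1) -3(-8) - 2(0) - 2(2) = 20 ✓
  (2) 2 > 0 ✓
  (3) 0 = 3 × 0, remainder 0 ✓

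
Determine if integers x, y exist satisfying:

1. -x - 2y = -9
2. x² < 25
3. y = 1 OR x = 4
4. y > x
No

A contradictory subset is {-x - 2y = -9, y = 1 OR x = 4, y > x}. No integer assignment can satisfy these jointly:

  - -x - 2y = -9: is a linear equation tying the variables together
  - y = 1 OR x = 4: forces a choice: either y = 1 or x = 4
  - y > x: bounds one variable relative to another variable

Split on the disjunction (y = 1 OR x = 4):
  • If y = 1: the equation forces x = 7, giving (y, x) = (1, 7), which violates y > x.
  • If x = 4: with x = 4, every remaining term of the linear equation is divisible by 2, so the left side is ≡ 0 (mod 2); but the right side -5 ≡ 1 (mod 2). No integers can satisfy it.
Both branches are infeasible, so the system has no integer solution.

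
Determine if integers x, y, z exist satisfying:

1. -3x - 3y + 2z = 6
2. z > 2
Yes

Take x = 0, y = 0, z = 3. Substituting into each constraint:
  (1) -3(0) - 3(0) + 2(3) = 6 ✓
  (2) 3 > 2 ✓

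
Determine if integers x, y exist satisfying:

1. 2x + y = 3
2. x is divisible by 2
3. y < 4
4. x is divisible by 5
Yes

Take x = 0, y = 3. Substituting into each constraint:
  (1) 2(0) + 3 = 3 ✓
  (2) 0 = 2 × 0, remainder 0 ✓
  (3) 3 < 4 ✓
  (4) 0 = 5 × 0, remainder 0 ✓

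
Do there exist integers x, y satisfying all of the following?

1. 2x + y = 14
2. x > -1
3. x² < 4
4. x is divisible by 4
Yes

Take x = 0, y = 14. Substituting into each constraint:
  (1) 2(0) + 14 = 14 ✓
  (2) 0 > -1 ✓
  (3) x² = (0)² = 0, and 0 < 4 ✓
  (4) 0 = 4 × 0, remainder 0 ✓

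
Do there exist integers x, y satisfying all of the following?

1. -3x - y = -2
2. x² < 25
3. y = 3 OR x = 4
Yes

Take x = 4, y = -10. Substituting into each constraint:
  (1) -3(4) + 10 = -2 ✓
  (2) x² = (4)² = 16, and 16 < 25 ✓
  (3) x = 4, target 4 ✓ (second branch holds)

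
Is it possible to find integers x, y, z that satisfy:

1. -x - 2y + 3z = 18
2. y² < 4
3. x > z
Yes

Take x = 12, y = 0, z = 10. Substituting into each constraint:
  (1) (-12) - 2(0) + 3(10) = 18 ✓
  (2) y² = (0)² = 0, and 0 < 4 ✓
  (3) 12 > 10 ✓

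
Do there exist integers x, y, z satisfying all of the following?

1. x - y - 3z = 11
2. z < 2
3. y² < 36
Yes

Take x = 11, y = 0, z = 0. Substituting into each constraint:
  (1) 11 + 0 - 3(0) = 11 ✓
  (2) 0 < 2 ✓
  (3) y² = (0)² = 0, and 0 < 36 ✓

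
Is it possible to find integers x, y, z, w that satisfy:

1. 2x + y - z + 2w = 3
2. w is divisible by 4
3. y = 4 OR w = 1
Yes

Take x = 0, y = 4, z = 1, w = 0. Substituting into each constraint:
  (1) 2(0) + 4 + (-1) + 2(0) = 3 ✓
  (2) 0 = 4 × 0, remainder 0 ✓
  (3) y = 4, target 4 ✓ (first branch holds)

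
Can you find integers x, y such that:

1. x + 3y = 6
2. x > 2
Yes

Take x = 3, y = 1. Substituting into each constraint:
  (1) 3 + 3(1) = 6 ✓
  (2) 3 > 2 ✓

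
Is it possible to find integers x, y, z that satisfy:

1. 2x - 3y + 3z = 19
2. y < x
Yes

Take x = 2, y = 1, z = 6. Substituting into each constraint:
  (1) 2(2) - 3(1) + 3(6) = 19 ✓
  (2) 1 < 2 ✓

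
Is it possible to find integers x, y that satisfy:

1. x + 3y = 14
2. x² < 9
Yes

Take x = -1, y = 5. Substituting into each constraint:
  (1) (-1) + 3(5) = 14 ✓
  (2) x² = (-1)² = 1, and 1 < 9 ✓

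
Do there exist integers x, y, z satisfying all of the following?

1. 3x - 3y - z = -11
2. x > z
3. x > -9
Yes

Take x = 0, y = 4, z = -1. Substituting into each constraint:
  (1) 3(0) - 3(4) + 1 = -11 ✓
  (2) 0 > -1 ✓
  (3) 0 > -9 ✓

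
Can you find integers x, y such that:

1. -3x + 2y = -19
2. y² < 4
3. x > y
Yes

Take x = 7, y = 1. Substituting into each constraint:
  (1) -3(7) + 2(1) = -19 ✓
  (2) y² = (1)² = 1, and 1 < 4 ✓
  (3) 7 > 1 ✓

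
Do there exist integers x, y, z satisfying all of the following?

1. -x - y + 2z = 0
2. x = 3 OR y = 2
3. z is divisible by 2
Yes

Take x = -2, y = 2, z = 0. Substituting into each constraint:
  (1) 2 + (-2) + 2(0) = 0 ✓
  (2) y = 2, target 2 ✓ (second branch holds)
  (3) 0 = 2 × 0, remainder 0 ✓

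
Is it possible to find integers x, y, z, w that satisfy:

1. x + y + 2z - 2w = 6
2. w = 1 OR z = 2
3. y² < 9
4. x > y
Yes

Take x = 0, y = -2, z = 2, w = -2. Substituting into each constraint:
  (1) 0 + (-2) + 2(2) - 2(-2) = 6 ✓
  (2) z = 2, target 2 ✓ (second branch holds)
  (3) y² = (-2)² = 4, and 4 < 9 ✓
  (4) 0 > -2 ✓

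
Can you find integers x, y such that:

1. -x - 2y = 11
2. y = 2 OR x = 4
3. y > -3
Yes

Take x = -15, y = 2. Substituting into each constraint:
  (1) 15 - 2(2) = 11 ✓
  (2) y = 2, target 2 ✓ (first branch holds)
  (3) 2 > -3 ✓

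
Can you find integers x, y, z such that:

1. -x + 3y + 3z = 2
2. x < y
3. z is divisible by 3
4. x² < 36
Yes

Take x = -2, y = 0, z = 0. Substituting into each constraint:
  (1) 2 + 3(0) + 3(0) = 2 ✓
  (2) -2 < 0 ✓
  (3) 0 = 3 × 0, remainder 0 ✓
  (4) x² = (-2)² = 4, and 4 < 36 ✓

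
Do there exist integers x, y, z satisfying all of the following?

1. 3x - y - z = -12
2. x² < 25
Yes

Take x = -4, y = 0, z = 0. Substituting into each constraint:
  (1) 3(-4) + 0 + 0 = -12 ✓
  (2) x² = (-4)² = 16, and 16 < 25 ✓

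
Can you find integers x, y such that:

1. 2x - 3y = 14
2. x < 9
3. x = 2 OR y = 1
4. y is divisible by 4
No

A contradictory subset is {2x - 3y = 14, x < 9, x = 2 OR y = 1}. No integer assignment can satisfy these jointly:

  - 2x - 3y = 14: is a linear equation tying the variables together
  - x < 9: bounds one variable relative to a constant
  - x = 2 OR y = 1: forces a choice: either x = 2 or y = 1

Split on the disjunction (x = 2 OR y = 1):
  • If x = 2: with x = 2, every remaining term of the linear equation is divisible by 3, so the left side is ≡ 0 (mod 3); but the right side 10 ≡ 1 (mod 3). No integers can satisfy it.
  • If y = 1: with y = 1, every remaining term of the linear equation is divisible by 2, so the left side is ≡ 0 (mod 2); but the right side 17 ≡ 1 (mod 2). No integers can satisfy it.
Both branches are infeasible, so the system has no integer solution.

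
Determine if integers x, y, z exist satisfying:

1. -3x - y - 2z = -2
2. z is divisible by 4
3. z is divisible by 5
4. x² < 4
Yes

Take x = 0, y = 2, z = 0. Substituting into each constraint:
  (1) -3(0) + (-2) - 2(0) = -2 ✓
  (2) 0 = 4 × 0, remainder 0 ✓
  (3) 0 = 5 × 0, remainder 0 ✓
  (4) x² = (0)² = 0, and 0 < 4 ✓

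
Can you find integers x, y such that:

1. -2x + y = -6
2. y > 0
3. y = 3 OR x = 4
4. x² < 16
No

A contradictory subset is {-2x + y = -6, y = 3 OR x = 4, x² < 16}. No integer assignment can satisfy these jointly:

  - -2x + y = -6: is a linear equation tying the variables together
  - y = 3 OR x = 4: forces a choice: either y = 3 or x = 4
  - x² < 16: restricts x to |x| ≤ 3

Split on the disjunction (y = 3 OR x = 4):
  • If y = 3: with y = 3, every remaining term of the linear equation is divisible by 2, so the left side is ≡ 0 (mod 2); but the right side -9 ≡ 1 (mod 2). No integers can satisfy it.
  • If x = 4: this contradicts x² < 16, which requires |x| ≤ 3.
Both branches are infeasible, so the system has no integer solution.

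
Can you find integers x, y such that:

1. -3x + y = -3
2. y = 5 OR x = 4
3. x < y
Yes

Take x = 4, y = 9. Substituting into each constraint:
  (1) -3(4) + 9 = -3 ✓
  (2) x = 4, target 4 ✓ (second branch holds)
  (3) 4 < 9 ✓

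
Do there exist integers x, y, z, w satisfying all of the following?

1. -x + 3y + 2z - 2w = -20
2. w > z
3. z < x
Yes

Take x = 0, y = -6, z = -1, w = 0. Substituting into each constraint:
  (1) 0 + 3(-6) + 2(-1) - 2(0) = -20 ✓
  (2) 0 > -1 ✓
  (3) -1 < 0 ✓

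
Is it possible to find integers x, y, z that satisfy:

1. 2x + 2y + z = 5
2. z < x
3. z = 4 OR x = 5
Yes

Take x = 5, y = -4, z = 3. Substituting into each constraint:
  (1) 2(5) + 2(-4) + 3 = 5 ✓
  (2) 3 < 5 ✓
  (3) x = 5, target 5 ✓ (second branch holds)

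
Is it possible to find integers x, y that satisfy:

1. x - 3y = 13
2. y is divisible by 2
Yes

Take x = 13, y = 0. Substituting into each constraint:
  (1) 13 - 3(0) = 13 ✓
  (2) 0 = 2 × 0, remainder 0 ✓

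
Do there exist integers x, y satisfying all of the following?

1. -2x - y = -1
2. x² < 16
Yes

Take x = 0, y = 1. Substituting into each constraint:
  (1) -2(0) + (-1) = -1 ✓
  (2) x² = (0)² = 0, and 0 < 16 ✓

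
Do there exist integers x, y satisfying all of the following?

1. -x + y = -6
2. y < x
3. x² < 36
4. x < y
No

A contradictory subset is {y < x, x < y}. No integer assignment can satisfy these jointly:

  - y < x: bounds one variable relative to another variable
  - x < y: bounds one variable relative to another variable

Direct contradiction: x > y and y > x cannot both hold.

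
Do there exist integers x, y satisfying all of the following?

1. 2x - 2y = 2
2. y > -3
Yes

Take x = 0, y = -1. Substituting into each constraint:
  (1) 2(0) - 2(-1) = 2 ✓
  (2) -1 > -3 ✓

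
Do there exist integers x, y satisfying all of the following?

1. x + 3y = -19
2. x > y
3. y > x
No

A contradictory subset is {x > y, y > x}. No integer assignment can satisfy these jointly:

  - x > y: bounds one variable relative to another variable
  - y > x: bounds one variable relative to another variable

Direct contradiction: x > y and y > x cannot both hold.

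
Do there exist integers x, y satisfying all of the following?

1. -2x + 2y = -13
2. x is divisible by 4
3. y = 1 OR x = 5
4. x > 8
No

Even the single constraint (-2x + 2y = -13) is infeasible over the integers.

  - -2x + 2y = -13: every term on the left is divisible by 2, so the LHS ≡ 0 (mod 2), but the RHS -13 is not — no integer solution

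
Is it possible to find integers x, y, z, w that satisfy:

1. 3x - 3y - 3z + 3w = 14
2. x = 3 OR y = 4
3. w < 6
No

Even the single constraint (3x - 3y - 3z + 3w = 14) is infeasible over the integers.

  - 3x - 3y - 3z + 3w = 14: every term on the left is divisible by 3, so the LHS ≡ 0 (mod 3), but the RHS 14 is not — no integer solution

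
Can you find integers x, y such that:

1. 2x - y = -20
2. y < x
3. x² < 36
No

The full constraint system is jointly infeasible over the integers. Each constraint and what it forces:

  - 2x - y = -20: is a linear equation tying the variables together
  - y < x: bounds one variable relative to another variable
  - x² < 36: restricts x to |x| ≤ 5

Propagating the comparison: y < x and x ≤ 5 give y ≤ 4. Range argument: with x ∈ [-5, 5], y ∈ [−∞, 4], the left side of the equation is at least -14, but the right side is -20 < -14. No integer solution exists.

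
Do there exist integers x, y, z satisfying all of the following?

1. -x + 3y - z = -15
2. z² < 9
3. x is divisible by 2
Yes

Take x = 0, y = -5, z = 0. Substituting into each constraint:
  (1) 0 + 3(-5) + 0 = -15 ✓
  (2) z² = (0)² = 0, and 0 < 9 ✓
  (3) 0 = 2 × 0, remainder 0 ✓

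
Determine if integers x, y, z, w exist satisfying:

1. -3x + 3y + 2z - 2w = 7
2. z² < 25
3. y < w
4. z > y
Yes

Take x = -3, y = 0, z = 1, w = 2. Substituting into each constraint:
  (1) -3(-3) + 3(0) + 2(1) - 2(2) = 7 ✓
  (2) z² = (1)² = 1, and 1 < 25 ✓
  (3) 0 < 2 ✓
  (4) 1 > 0 ✓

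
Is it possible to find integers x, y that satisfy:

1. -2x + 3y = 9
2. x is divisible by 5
Yes

Take x = 0, y = 3. Substituting into each constraint:
  (1) -2(0) + 3(3) = 9 ✓
  (2) 0 = 5 × 0, remainder 0 ✓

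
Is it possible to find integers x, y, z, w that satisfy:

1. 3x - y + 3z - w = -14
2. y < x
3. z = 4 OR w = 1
Yes

Take x = 1, y = 0, z = 4, w = 29. Substituting into each constraint:
  (1) 3(1) + 0 + 3(4) + (-29) = -14 ✓
  (2) 0 < 1 ✓
  (3) z = 4, target 4 ✓ (first branch holds)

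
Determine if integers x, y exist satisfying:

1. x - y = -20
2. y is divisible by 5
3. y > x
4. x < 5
Yes

Take x = -20, y = 0. Substituting into each constraint:
  (1) (-20) + 0 = -20 ✓
  (2) 0 = 5 × 0, remainder 0 ✓
  (3) 0 > -20 ✓
  (4) -20 < 5 ✓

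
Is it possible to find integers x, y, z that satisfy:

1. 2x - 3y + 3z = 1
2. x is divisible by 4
Yes

Take x = -4, y = -2, z = 1. Substituting into each constraint:
  (1) 2(-4) - 3(-2) + 3(1) = 1 ✓
  (2) -4 = 4 × -1, remainder 0 ✓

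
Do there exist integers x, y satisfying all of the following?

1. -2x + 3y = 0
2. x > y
Yes

Take x = 3, y = 2. Substituting into each constraint:
  (1) -2(3) + 3(2) = 0 ✓
  (2) 3 > 2 ✓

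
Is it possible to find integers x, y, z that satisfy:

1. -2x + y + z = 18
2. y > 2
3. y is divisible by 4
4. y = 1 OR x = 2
Yes

Take x = 2, y = 4, z = 18. Substituting into each constraint:
  (1) -2(2) + 4 + 18 = 18 ✓
  (2) 4 > 2 ✓
  (3) 4 = 4 × 1, remainder 0 ✓
  (4) x = 2, target 2 ✓ (second branch holds)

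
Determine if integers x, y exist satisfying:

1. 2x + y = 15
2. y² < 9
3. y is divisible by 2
No

A contradictory subset is {2x + y = 15, y is divisible by 2}. No integer assignment can satisfy these jointly:

  - 2x + y = 15: is a linear equation tying the variables together
  - y is divisible by 2: restricts y to multiples of 2

Modular obstruction: writing y = 2y', every remaining term of the linear equation is divisible by 2, so the left side is ≡ 0 (mod 2); but the right side 15 ≡ 1 (mod 2). No integers can satisfy it.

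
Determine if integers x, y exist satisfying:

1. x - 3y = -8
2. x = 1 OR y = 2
Yes

Take x = -2, y = 2. Substituting into each constraint:
  (1) (-2) - 3(2) = -8 ✓
  (2) y = 2, target 2 ✓ (second branch holds)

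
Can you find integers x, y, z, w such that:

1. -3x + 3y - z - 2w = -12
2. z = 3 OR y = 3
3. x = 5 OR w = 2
Yes

Take x = 4, y = 3, z = 5, w = 2. Substituting into each constraint:
  (1) -3(4) + 3(3) + (-5) - 2(2) = -12 ✓
  (2) y = 3, target 3 ✓ (second branch holds)
  (3) w = 2, target 2 ✓ (second branch holds)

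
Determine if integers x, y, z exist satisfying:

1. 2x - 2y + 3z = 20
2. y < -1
Yes

Take x = 0, y = -10, z = 0. Substituting into each constraint:
  (1) 2(0) - 2(-10) + 3(0) = 20 ✓
  (2) -10 < -1 ✓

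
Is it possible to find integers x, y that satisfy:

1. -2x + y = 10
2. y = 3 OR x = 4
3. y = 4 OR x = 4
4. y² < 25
No

The full constraint system is jointly infeasible over the integers. Each constraint and what it forces:

  - -2x + y = 10: is a linear equation tying the variables together
  - y = 3 OR x = 4: forces a choice: either y = 3 or x = 4
  - y = 4 OR x = 4: forces a choice: either y = 4 or x = 4
  - y² < 25: restricts y to |y| ≤ 4

The bounds confine y to {-4, -3, -2, -1, 0, 1, 2, 3, 4}. For each value, substitute into the equation:
  • y = -4: the equation forces x = -7, but neither branch of (y = 3 OR x = 4) holds.
  • y = -3: the equation gives -2x = 13, so x would not be an integer.
  • y = -2: the equation forces x = -6, but neither branch of (y = 3 OR x = 4) holds.
  • y = -1: the equation gives -2x = 11, so x would not be an integer.
  • y = 0: the equation forces x = -5, but neither branch of (y = 3 OR x = 4) holds.
  • y = 1: the equation gives -2x = 9, so x would not be an integer.
  • y = 2: the equation forces x = -4, but neither branch of (y = 3 OR x = 4) holds.
  • y = 3: the equation gives -2x = 7, so x would not be an integer.
  • y = 4: the equation forces x = -3, but neither branch of (y = 3 OR x = 4) holds.
Every case fails, so no integer solution exists.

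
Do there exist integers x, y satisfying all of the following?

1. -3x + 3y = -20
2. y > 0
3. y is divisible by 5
No

Even the single constraint (-3x + 3y = -20) is infeasible over the integers.

  - -3x + 3y = -20: every term on the left is divisible by 3, so the LHS ≡ 0 (mod 3), but the RHS -20 is not — no integer solution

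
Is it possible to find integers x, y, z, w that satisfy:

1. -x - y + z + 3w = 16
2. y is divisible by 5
Yes

Take x = 2, y = 0, z = 0, w = 6. Substituting into each constraint:
  (1) (-2) + 0 + 0 + 3(6) = 16 ✓
  (2) 0 = 5 × 0, remainder 0 ✓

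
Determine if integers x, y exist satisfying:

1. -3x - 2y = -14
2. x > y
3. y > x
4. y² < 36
No

A contradictory subset is {x > y, y > x}. No integer assignment can satisfy these jointly:

  - x > y: bounds one variable relative to another variable
  - y > x: bounds one variable relative to another variable

Direct contradiction: x > y and y > x cannot both hold.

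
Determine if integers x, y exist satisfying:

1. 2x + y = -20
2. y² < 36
Yes

Take x = -10, y = 0. Substituting into each constraint:
  (1) 2(-10) + 0 = -20 ✓
  (2) y² = (0)² = 0, and 0 < 36 ✓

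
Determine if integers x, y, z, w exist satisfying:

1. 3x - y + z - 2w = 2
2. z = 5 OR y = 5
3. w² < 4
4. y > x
Yes

Take x = 4, y = 5, z = -7, w = -1. Substituting into each constraint:
  (1) 3(4) + (-5) + (-7) - 2(-1) = 2 ✓
  (2) y = 5, target 5 ✓ (second branch holds)
  (3) w² = (-1)² = 1, and 1 < 4 ✓
  (4) 5 > 4 ✓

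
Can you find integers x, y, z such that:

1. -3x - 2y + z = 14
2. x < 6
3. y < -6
Yes

Take x = 0, y = -7, z = 0. Substituting into each constraint:
  (1) -3(0) - 2(-7) + 0 = 14 ✓
  (2) 0 < 6 ✓
  (3) -7 < -6 ✓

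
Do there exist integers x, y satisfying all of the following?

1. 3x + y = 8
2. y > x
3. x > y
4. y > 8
No

A contradictory subset is {y > x, x > y}. No integer assignment can satisfy these jointly:

  - y > x: bounds one variable relative to another variable
  - x > y: bounds one variable relative to another variable

Direct contradiction: y > x and x > y cannot both hold.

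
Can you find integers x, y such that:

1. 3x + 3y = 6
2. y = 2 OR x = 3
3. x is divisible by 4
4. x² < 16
Yes

Take x = 0, y = 2. Substituting into each constraint:
  (1) 3(0) + 3(2) = 6 ✓
  (2) y = 2, target 2 ✓ (first branch holds)
  (3) 0 = 4 × 0, remainder 0 ✓
  (4) x² = (0)² = 0, and 0 < 16 ✓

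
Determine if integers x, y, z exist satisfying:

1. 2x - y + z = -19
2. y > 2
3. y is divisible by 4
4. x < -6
Yes

Take x = -8, y = 4, z = 1. Substituting into each constraint:
  (1) 2(-8) + (-4) + 1 = -19 ✓
  (2) 4 > 2 ✓
  (3) 4 = 4 × 1, remainder 0 ✓
  (4) -8 < -6 ✓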